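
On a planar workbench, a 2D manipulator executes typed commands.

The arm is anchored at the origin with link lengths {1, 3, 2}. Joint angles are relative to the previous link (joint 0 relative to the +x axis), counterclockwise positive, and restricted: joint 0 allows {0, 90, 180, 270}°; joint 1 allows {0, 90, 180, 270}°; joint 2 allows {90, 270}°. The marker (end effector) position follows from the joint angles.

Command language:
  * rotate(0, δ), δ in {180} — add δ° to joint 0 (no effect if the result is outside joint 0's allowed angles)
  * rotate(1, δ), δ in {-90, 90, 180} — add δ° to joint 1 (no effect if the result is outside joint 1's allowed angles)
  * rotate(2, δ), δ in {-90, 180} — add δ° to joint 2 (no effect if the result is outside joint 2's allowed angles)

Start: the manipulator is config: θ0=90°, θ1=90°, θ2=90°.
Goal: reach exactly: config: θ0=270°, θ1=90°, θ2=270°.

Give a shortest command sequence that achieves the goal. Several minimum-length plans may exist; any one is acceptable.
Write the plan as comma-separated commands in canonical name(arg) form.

initial: config: θ0=90°, θ1=90°, θ2=90°
1. rotate(0, 180) → config: θ0=270°, θ1=90°, θ2=90°
2. rotate(2, 180) → config: θ0=270°, θ1=90°, θ2=270°
minimal: 2 command(s), checked below 2.

rotate(0, 180), rotate(2, 180)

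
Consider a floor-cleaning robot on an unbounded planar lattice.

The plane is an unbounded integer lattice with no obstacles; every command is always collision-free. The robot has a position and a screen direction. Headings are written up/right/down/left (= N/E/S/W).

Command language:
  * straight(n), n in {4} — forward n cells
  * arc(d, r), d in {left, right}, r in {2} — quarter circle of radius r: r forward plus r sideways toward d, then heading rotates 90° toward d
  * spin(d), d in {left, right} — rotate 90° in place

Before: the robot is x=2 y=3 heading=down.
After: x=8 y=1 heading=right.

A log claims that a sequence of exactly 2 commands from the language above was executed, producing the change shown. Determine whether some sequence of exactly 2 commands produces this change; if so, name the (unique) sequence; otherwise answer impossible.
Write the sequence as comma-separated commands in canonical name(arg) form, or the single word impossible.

key: order matters: swapping arc(left, 2) and straight(4) lands elsewhere
start: x=2 y=3 heading=down
t=1 arc(left, 2) ⇒ x=4 y=1 heading=right
t=2 straight(4) ⇒ x=8 y=1 heading=right
all 25 alternatives checked — unique.

arc(left, 2), straight(4)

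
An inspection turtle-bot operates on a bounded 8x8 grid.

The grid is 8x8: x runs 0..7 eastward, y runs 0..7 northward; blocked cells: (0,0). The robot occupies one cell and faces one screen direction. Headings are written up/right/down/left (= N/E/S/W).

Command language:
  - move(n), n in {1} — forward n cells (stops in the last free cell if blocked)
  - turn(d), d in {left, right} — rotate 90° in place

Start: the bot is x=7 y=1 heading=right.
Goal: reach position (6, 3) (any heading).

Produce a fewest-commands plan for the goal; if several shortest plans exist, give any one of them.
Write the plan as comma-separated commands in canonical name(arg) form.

start: x=7 y=1 heading=right
step 1 (turn(left)): x=7 y=1 heading=up
step 2 (move(1)): x=7 y=2 heading=up
step 3 (move(1)): x=7 y=3 heading=up
step 4 (turn(left)): x=7 y=3 heading=left
step 5 (move(1)): x=6 y=3 heading=left
shorter routes all fall short; 5 is best.

turn(left), move(1), move(1), turn(left), move(1)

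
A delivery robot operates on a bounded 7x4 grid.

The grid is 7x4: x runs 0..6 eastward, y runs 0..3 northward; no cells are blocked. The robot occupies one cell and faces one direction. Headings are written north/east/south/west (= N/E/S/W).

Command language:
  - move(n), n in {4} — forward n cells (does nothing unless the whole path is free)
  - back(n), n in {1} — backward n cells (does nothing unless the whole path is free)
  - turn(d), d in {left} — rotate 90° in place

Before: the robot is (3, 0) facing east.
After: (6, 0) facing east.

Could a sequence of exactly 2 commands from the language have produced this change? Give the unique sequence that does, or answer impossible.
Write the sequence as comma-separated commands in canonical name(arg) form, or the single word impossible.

key: running move(4) before back(1) would end elsewhere — order is forced
initial: (3, 0) facing east
t=1 back(1) ⇒ (2, 0) facing east
t=2 move(4) ⇒ (6, 0) facing east
uniquely the one of 9 2-step routes that fits.

back(1), move(4)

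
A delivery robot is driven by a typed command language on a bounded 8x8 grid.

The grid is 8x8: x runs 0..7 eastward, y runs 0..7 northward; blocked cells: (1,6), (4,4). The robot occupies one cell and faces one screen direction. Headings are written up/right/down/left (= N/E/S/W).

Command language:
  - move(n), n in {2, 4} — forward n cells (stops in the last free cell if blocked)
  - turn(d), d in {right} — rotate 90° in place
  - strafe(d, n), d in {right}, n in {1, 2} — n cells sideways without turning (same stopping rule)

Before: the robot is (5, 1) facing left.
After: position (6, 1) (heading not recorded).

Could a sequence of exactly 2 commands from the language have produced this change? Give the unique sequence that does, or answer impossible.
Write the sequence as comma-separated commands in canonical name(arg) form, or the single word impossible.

turn(right), strafe(right, 1)

key: running strafe(right, 1) before turn(right) would end elsewhere — order is forced
t0: (5, 1) facing left
t=1 turn(right) ⇒ (5, 1) facing up
t=2 strafe(right, 1) ⇒ (6, 1) facing up
no other 2-command option fits: unique.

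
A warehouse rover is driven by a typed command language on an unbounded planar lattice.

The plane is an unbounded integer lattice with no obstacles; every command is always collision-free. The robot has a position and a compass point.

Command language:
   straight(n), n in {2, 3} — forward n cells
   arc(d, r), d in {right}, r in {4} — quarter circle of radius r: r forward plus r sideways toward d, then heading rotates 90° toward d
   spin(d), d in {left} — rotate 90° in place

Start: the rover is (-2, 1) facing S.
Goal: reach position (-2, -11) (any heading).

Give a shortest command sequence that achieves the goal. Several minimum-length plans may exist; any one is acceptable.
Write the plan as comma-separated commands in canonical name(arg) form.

straight(3), straight(3), straight(3), straight(3)

t0: (-2, 1) facing S
t=1 straight(3) ⇒ (-2, -2) facing S
t=2 straight(3) ⇒ (-2, -5) facing S
t=3 straight(3) ⇒ (-2, -8) facing S
t=4 straight(3) ⇒ (-2, -11) facing S
no 3-step plan works, so 4 is optimal.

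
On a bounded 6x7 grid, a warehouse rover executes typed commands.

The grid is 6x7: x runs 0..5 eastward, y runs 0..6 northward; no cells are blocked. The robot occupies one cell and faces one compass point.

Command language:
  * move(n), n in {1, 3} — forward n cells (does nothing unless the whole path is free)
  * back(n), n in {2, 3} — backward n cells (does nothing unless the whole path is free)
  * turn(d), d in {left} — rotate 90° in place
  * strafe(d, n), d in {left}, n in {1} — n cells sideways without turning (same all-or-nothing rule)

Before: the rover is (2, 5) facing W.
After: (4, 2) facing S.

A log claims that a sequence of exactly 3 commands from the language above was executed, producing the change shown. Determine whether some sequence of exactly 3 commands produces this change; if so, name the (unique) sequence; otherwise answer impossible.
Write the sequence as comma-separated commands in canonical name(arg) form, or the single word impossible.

back(2), turn(left), move(3)

key: order matters: swapping back(2) and move(3) lands elsewhere
start: (2, 5) facing W
1. back(2) → (4, 5) facing W
2. turn(left) → (4, 5) facing S
3. move(3) → (4, 2) facing S
all 216 alternatives checked — unique.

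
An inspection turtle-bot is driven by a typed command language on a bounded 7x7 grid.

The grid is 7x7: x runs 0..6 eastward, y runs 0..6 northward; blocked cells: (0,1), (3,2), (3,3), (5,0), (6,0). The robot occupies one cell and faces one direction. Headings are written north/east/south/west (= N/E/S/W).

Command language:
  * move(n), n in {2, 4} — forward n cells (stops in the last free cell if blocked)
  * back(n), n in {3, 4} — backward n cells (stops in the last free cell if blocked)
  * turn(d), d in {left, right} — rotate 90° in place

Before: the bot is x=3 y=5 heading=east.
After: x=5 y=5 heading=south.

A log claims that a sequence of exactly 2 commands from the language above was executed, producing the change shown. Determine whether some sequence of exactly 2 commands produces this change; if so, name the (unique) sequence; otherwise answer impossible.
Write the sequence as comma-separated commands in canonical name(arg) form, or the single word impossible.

move(2), turn(right)

key: running turn(right) before move(2) would end elsewhere — order is forced
from: x=3 y=5 heading=east
t=1 move(2) ⇒ x=5 y=5 heading=east
t=2 turn(right) ⇒ x=5 y=5 heading=south
no rival 2-sequence matches.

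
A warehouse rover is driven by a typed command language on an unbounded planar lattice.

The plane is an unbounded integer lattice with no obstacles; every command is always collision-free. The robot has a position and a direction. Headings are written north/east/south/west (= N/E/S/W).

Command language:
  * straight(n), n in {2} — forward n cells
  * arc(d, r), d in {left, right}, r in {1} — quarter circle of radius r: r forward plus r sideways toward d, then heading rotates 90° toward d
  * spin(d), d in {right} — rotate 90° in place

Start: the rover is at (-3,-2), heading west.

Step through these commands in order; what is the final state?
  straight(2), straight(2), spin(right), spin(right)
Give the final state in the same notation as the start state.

begin: at (-3,-2), heading west
t=1 straight(2) ⇒ at (-5,-2), heading west
t=2 straight(2) ⇒ at (-7,-2), heading west
t=3 spin(right) ⇒ at (-7,-2), heading north
t=4 spin(right) ⇒ at (-7,-2), heading east

at (-7,-2), heading east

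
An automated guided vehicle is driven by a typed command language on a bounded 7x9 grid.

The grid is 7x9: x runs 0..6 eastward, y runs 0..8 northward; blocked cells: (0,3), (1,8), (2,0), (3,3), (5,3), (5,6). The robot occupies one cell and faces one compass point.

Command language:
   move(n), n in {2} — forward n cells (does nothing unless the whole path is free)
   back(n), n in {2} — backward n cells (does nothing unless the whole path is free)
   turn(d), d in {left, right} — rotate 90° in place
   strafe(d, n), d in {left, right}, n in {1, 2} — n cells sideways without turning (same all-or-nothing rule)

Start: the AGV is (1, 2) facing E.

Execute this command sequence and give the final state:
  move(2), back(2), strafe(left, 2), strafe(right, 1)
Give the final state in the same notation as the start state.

start: (1, 2) facing E
[1] after move(2): (3, 2) facing E
[2] after back(2): (1, 2) facing E
[3] after strafe(left, 2): (1, 4) facing E
[4] after strafe(right, 1): (1, 3) facing E

(1, 3) facing E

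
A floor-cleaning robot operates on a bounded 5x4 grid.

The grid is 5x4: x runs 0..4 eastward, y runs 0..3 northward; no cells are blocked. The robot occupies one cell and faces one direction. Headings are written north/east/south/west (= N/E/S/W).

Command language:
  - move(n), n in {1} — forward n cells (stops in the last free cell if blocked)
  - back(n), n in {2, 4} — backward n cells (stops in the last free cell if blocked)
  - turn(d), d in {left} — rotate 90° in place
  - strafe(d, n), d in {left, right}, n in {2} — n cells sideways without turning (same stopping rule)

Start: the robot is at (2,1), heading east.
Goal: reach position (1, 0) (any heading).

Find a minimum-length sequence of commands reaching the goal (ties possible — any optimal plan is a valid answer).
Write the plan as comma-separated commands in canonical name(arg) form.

t0: at (2,1), heading east
[1] after strafe(right, 2): at (2,0), heading east
[2] after back(2): at (0,0), heading east
[3] after move(1): at (1,0), heading east
shorter routes all fall short; 3 is best.

strafe(right, 2), back(2), move(1)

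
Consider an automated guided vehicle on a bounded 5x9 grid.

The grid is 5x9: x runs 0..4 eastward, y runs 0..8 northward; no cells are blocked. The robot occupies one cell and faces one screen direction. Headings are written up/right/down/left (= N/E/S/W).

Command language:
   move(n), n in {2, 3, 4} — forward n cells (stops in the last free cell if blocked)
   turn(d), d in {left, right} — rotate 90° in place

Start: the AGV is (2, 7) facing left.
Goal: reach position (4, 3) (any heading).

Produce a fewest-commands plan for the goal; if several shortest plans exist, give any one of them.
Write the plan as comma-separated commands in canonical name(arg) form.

turn(left), move(4), turn(left), move(2)

from: (2, 7) facing left
step 1 (turn(left)): (2, 7) facing down
step 2 (move(4)): (2, 3) facing down
step 3 (turn(left)): (2, 3) facing right
step 4 (move(2)): (4, 3) facing right
no 3-step plan works, so 4 is optimal.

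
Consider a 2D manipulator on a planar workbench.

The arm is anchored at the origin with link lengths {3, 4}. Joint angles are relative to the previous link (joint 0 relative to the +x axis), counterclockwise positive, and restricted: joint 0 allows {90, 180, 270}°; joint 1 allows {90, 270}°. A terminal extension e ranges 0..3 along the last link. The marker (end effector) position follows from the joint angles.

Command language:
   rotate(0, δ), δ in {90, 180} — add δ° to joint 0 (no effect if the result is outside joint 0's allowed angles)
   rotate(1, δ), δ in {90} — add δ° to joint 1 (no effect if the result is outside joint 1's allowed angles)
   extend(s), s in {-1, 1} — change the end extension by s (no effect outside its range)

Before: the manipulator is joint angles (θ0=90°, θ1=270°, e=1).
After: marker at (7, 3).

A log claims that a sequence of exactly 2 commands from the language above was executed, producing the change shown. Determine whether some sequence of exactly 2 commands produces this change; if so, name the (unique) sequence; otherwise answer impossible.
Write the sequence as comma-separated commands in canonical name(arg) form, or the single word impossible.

begin: joint angles (θ0=90°, θ1=270°, e=1)
[1] after extend(1): joint angles (θ0=90°, θ1=270°, e=2)
[2] after extend(1): joint angles (θ0=90°, θ1=270°, e=3)
no rival 2-sequence matches.

extend(1), extend(1)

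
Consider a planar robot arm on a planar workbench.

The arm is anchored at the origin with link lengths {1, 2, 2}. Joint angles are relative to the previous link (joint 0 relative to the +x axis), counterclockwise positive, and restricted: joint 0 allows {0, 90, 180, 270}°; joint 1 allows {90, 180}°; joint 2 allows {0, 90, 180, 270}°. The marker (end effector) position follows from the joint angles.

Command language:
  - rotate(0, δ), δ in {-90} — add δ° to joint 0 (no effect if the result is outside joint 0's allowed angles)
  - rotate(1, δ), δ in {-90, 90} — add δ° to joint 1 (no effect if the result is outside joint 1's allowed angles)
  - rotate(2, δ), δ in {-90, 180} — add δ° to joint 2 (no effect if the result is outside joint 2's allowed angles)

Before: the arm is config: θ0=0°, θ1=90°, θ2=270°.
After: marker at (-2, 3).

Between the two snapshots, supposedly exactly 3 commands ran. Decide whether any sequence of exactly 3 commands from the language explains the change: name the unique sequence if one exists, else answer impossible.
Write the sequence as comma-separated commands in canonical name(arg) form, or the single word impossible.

begin: config: θ0=0°, θ1=90°, θ2=270°
1. rotate(0, -90) → config: θ0=270°, θ1=90°, θ2=270°
2. rotate(0, -90) → config: θ0=180°, θ1=90°, θ2=270°
3. rotate(0, -90) → config: θ0=90°, θ1=90°, θ2=270°
uniquely the one of 125 3-step routes that fits.

rotate(0, -90), rotate(0, -90), rotate(0, -90)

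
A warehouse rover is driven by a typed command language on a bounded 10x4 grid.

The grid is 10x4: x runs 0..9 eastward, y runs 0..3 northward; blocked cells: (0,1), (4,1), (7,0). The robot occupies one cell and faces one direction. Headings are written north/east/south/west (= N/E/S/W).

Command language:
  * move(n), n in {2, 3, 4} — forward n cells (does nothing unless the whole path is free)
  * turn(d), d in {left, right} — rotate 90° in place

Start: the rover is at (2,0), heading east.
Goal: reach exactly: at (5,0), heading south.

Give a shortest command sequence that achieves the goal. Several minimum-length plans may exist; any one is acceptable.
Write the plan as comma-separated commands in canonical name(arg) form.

move(3), turn(right)

begin: at (2,0), heading east
[1] after move(3): at (5,0), heading east
[2] after turn(right): at (5,0), heading south
minimal: 2 command(s), checked below 2.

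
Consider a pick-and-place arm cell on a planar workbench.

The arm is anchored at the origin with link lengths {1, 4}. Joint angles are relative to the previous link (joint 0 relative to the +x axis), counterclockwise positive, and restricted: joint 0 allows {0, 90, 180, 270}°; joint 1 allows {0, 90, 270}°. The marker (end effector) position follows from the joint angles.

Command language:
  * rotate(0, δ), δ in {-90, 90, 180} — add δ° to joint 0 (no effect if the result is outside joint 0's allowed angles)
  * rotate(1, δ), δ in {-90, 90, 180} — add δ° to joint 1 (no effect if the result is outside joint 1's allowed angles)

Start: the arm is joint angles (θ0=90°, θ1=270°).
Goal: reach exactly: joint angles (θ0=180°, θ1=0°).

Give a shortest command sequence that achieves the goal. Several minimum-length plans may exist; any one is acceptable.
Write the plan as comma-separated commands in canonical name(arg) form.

t0: joint angles (θ0=90°, θ1=270°)
1. rotate(0, 90) → joint angles (θ0=180°, θ1=270°)
2. rotate(1, 90) → joint angles (θ0=180°, θ1=0°)
nothing shorter than 2 reaches the goal.

rotate(0, 90), rotate(1, 90)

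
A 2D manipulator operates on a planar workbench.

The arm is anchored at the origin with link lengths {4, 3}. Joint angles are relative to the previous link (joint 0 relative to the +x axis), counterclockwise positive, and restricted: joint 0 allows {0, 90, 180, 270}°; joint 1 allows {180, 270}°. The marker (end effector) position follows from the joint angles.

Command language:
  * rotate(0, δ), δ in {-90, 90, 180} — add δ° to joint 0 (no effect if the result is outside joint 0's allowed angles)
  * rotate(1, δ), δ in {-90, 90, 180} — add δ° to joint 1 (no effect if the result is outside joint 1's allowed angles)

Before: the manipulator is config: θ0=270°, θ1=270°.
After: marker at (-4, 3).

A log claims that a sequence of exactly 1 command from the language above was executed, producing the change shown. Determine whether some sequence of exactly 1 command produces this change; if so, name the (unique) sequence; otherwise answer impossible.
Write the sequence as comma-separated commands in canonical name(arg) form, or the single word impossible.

initial: config: θ0=270°, θ1=270°
step 1 (rotate(0, -90)): config: θ0=180°, θ1=270°
no rival 1-sequence matches.

rotate(0, -90)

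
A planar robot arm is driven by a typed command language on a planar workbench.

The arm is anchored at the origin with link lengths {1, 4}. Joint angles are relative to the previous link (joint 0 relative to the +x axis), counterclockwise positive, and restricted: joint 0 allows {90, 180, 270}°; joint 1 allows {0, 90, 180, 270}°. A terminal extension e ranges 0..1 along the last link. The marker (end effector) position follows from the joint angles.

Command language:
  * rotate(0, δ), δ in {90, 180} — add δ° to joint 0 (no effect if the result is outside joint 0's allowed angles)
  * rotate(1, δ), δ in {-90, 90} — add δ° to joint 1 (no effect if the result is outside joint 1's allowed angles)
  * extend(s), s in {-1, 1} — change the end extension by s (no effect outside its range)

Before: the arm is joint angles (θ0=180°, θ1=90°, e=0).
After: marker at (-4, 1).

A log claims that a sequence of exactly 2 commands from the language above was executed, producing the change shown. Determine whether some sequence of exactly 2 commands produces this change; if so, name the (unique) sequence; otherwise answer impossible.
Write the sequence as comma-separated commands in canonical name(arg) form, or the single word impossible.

rotate(0, 90), rotate(0, 180)

key: order matters: swapping rotate(0, 90) and rotate(0, 180) lands elsewhere
start: joint angles (θ0=180°, θ1=90°, e=0)
1. rotate(0, 90) → joint angles (θ0=270°, θ1=90°, e=0)
2. rotate(0, 180) → joint angles (θ0=90°, θ1=90°, e=0)
all 36 alternatives checked — unique.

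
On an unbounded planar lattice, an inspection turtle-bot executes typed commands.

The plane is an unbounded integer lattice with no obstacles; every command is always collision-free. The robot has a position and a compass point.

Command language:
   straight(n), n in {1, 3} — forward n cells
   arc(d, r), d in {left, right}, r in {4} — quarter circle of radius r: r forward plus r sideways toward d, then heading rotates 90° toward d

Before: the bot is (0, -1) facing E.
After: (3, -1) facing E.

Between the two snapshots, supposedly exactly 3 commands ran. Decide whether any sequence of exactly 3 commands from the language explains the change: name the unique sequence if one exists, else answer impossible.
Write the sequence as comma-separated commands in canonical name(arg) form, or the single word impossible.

straight(1), straight(1), straight(1)

key: still facing E at the end — nothing in the sequence rotates
from: (0, -1) facing E
t=1 straight(1) ⇒ (1, -1) facing E
t=2 straight(1) ⇒ (2, -1) facing E
t=3 straight(1) ⇒ (3, -1) facing E
no rival 3-sequence matches.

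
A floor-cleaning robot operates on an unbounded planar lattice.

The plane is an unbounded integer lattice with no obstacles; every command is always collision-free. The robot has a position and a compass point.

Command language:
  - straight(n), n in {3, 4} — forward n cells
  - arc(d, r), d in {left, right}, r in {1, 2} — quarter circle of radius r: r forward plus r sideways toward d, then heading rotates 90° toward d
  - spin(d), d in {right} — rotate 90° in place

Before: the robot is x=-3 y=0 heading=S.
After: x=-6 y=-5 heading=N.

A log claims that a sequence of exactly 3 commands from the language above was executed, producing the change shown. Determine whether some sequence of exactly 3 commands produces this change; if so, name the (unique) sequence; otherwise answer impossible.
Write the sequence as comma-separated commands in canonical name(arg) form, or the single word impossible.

straight(4), arc(right, 2), arc(right, 1)

key: running arc(right, 1) before straight(4) would end elsewhere — order is forced
initial: x=-3 y=0 heading=S
step 1 (straight(4)): x=-3 y=-4 heading=S
step 2 (arc(right, 2)): x=-5 y=-6 heading=W
step 3 (arc(right, 1)): x=-6 y=-5 heading=N
all 343 alternatives checked — unique.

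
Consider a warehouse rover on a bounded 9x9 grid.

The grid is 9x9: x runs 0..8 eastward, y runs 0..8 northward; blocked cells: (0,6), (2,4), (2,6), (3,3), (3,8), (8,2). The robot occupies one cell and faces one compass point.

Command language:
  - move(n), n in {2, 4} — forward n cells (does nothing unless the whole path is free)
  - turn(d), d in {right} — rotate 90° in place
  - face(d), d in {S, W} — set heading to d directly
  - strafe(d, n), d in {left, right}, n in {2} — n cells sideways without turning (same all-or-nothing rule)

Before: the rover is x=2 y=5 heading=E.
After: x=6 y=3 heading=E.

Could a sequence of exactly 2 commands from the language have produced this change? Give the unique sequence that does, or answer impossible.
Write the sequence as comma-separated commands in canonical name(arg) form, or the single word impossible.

move(4), strafe(right, 2)

key: order matters: swapping move(4) and strafe(right, 2) lands elsewhere
initial: x=2 y=5 heading=E
step 1 (move(4)): x=6 y=5 heading=E
step 2 (strafe(right, 2)): x=6 y=3 heading=E
uniquely the one of 49 2-step routes that fits.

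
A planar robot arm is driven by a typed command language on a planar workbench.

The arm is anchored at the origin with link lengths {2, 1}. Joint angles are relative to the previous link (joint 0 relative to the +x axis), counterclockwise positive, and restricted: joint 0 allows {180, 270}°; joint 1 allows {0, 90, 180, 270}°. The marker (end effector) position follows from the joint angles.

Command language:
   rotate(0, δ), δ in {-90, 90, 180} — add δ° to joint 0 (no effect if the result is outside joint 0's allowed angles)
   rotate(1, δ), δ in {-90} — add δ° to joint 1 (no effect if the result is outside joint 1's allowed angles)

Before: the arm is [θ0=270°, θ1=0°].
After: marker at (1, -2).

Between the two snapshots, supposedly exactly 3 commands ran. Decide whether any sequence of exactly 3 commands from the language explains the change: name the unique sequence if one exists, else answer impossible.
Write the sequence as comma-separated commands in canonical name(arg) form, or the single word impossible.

rotate(1, -90), rotate(1, -90), rotate(1, -90)

from: [θ0=270°, θ1=0°]
1. rotate(1, -90) → [θ0=270°, θ1=270°]
2. rotate(1, -90) → [θ0=270°, θ1=180°]
3. rotate(1, -90) → [θ0=270°, θ1=90°]
uniquely the one of 64 3-step routes that fits.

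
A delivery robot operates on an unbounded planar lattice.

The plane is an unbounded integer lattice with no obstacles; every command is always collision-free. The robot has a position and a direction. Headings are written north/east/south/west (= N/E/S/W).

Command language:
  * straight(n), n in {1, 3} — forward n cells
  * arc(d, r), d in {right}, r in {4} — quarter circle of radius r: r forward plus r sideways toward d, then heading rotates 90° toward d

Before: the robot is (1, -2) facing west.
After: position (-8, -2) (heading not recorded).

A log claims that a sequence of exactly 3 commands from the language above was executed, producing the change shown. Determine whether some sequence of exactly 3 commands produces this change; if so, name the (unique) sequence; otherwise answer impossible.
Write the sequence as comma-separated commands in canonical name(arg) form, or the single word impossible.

from: (1, -2) facing west
step 1 (straight(3)): (-2, -2) facing west
step 2 (straight(3)): (-5, -2) facing west
step 3 (straight(3)): (-8, -2) facing west
all 27 alternatives checked — unique.

straight(3), straight(3), straight(3)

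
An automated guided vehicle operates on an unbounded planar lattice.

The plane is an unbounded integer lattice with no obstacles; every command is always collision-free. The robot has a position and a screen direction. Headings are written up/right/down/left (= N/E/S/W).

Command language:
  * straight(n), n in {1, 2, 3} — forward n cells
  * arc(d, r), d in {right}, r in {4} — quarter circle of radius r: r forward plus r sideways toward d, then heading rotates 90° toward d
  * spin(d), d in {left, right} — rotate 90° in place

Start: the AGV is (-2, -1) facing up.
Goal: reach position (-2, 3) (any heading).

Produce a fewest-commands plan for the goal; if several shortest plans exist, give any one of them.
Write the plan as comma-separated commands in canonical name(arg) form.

straight(3), straight(1)

start: (-2, -1) facing up
1. straight(3) → (-2, 2) facing up
2. straight(1) → (-2, 3) facing up
minimal: 2 command(s), checked below 2.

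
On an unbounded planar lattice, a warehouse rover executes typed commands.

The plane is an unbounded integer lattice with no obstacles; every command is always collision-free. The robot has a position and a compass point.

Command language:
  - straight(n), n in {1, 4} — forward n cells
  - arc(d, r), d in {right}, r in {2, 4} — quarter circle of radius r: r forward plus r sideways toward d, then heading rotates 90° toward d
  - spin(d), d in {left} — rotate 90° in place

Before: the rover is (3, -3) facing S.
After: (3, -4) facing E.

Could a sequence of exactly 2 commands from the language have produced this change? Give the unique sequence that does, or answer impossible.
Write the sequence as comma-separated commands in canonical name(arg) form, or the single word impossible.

straight(1), spin(left)

key: cell and facing (now E) both changed — the 2 commands mix motion and turning
initial: (3, -3) facing S
step 1 (straight(1)): (3, -4) facing S
step 2 (spin(left)): (3, -4) facing E
no other 2-command option fits: unique.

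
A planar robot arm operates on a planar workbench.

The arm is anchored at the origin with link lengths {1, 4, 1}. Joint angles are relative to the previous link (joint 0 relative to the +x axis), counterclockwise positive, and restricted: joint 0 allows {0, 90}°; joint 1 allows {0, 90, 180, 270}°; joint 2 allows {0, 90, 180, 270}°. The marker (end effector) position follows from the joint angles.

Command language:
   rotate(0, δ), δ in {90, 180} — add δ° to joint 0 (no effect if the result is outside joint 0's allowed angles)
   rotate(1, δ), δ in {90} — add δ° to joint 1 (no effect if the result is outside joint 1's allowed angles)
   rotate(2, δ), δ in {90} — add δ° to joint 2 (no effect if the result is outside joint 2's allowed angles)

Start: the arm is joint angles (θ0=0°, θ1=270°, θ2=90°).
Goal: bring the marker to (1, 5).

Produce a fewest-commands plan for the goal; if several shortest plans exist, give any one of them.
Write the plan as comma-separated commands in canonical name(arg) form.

rotate(2, 90), rotate(2, 90), rotate(1, 90), rotate(0, 90)

t0: joint angles (θ0=0°, θ1=270°, θ2=90°)
1. rotate(2, 90) → joint angles (θ0=0°, θ1=270°, θ2=180°)
2. rotate(2, 90) → joint angles (θ0=0°, θ1=270°, θ2=270°)
3. rotate(1, 90) → joint angles (θ0=0°, θ1=0°, θ2=270°)
4. rotate(0, 90) → joint angles (θ0=90°, θ1=0°, θ2=270°)
shorter routes all fall short; 4 is best.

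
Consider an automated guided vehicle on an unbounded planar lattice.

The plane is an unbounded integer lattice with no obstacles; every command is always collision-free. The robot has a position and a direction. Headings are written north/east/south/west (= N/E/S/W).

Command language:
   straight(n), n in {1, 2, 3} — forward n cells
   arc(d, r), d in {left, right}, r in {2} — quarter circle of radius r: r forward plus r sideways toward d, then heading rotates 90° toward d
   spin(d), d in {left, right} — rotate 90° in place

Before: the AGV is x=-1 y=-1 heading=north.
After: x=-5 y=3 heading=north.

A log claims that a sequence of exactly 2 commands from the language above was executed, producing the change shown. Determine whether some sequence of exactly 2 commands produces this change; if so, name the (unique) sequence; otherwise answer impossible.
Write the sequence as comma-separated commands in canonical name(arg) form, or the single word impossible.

key: running arc(right, 2) before arc(left, 2) would end elsewhere — order is forced
start: x=-1 y=-1 heading=north
1. arc(left, 2) → x=-3 y=1 heading=west
2. arc(right, 2) → x=-5 y=3 heading=north
all 49 alternatives checked — unique.

arc(left, 2), arc(right, 2)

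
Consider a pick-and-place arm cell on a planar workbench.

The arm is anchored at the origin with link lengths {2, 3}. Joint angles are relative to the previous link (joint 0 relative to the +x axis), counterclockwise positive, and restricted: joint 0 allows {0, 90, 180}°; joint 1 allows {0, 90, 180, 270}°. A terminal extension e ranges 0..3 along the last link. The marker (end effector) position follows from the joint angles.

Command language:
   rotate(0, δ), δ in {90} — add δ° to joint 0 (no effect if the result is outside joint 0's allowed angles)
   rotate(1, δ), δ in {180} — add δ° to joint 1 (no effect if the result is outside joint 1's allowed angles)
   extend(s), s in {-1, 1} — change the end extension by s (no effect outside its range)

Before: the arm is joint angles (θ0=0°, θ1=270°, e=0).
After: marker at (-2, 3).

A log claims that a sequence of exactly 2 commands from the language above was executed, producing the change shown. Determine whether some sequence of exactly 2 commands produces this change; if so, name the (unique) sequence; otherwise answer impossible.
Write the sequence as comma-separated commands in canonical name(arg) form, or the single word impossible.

rotate(0, 90), rotate(0, 90)

from: joint angles (θ0=0°, θ1=270°, e=0)
step 1 (rotate(0, 90)): joint angles (θ0=90°, θ1=270°, e=0)
step 2 (rotate(0, 90)): joint angles (θ0=180°, θ1=270°, e=0)
uniquely the one of 16 2-step routes that fits.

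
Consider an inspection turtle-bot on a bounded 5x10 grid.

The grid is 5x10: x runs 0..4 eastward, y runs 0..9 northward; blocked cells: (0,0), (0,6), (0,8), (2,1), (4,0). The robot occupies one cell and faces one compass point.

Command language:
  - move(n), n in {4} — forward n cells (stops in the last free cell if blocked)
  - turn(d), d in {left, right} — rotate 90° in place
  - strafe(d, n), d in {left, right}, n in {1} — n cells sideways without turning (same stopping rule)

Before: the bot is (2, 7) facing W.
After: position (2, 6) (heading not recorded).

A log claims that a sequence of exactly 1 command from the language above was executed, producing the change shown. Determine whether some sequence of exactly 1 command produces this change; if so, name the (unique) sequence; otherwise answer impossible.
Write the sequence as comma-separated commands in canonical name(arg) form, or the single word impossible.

strafe(left, 1)

t0: (2, 7) facing W
step 1 (strafe(left, 1)): (2, 6) facing W
all 5 alternatives checked — unique.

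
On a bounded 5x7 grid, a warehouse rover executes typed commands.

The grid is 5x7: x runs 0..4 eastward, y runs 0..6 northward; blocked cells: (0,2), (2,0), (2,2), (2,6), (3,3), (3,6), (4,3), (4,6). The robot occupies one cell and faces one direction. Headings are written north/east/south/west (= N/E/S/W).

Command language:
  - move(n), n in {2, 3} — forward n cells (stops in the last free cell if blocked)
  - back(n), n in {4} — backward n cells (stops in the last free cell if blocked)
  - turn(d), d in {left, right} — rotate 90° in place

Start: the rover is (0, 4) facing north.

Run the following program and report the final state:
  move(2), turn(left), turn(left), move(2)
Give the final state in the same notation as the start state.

(0, 4) facing south

from: (0, 4) facing north
1. move(2) → (0, 6) facing north
2. turn(left) → (0, 6) facing west
3. turn(left) → (0, 6) facing south
4. move(2) → (0, 4) facing south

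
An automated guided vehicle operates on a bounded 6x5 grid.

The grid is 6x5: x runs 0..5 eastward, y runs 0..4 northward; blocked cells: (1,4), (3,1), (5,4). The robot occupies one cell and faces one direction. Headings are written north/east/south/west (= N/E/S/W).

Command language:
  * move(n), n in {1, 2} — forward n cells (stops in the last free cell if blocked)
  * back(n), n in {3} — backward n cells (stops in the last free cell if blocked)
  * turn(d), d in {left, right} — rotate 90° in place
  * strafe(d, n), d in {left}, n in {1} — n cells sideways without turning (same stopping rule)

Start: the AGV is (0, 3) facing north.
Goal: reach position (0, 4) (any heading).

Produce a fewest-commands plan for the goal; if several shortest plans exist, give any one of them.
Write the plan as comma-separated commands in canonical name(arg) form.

move(2)

initial: (0, 3) facing north
t=1 move(2) ⇒ (0, 4) facing north
minimal: 1 command(s), checked below 1.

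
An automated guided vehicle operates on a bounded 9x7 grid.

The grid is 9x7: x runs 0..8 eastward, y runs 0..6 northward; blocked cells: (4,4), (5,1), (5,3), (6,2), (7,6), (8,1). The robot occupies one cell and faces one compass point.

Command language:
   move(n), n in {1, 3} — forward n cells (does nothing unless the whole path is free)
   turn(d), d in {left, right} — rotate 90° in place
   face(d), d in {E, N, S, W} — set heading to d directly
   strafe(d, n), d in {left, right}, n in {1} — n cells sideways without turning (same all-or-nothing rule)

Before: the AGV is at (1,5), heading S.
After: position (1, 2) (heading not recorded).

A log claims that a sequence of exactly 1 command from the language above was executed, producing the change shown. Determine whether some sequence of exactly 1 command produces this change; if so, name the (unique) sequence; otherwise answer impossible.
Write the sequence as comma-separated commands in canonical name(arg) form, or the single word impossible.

initial: at (1,5), heading S
t=1 move(3) ⇒ at (1,2), heading S
uniquely the one of 10 1-step routes that fits.

move(3)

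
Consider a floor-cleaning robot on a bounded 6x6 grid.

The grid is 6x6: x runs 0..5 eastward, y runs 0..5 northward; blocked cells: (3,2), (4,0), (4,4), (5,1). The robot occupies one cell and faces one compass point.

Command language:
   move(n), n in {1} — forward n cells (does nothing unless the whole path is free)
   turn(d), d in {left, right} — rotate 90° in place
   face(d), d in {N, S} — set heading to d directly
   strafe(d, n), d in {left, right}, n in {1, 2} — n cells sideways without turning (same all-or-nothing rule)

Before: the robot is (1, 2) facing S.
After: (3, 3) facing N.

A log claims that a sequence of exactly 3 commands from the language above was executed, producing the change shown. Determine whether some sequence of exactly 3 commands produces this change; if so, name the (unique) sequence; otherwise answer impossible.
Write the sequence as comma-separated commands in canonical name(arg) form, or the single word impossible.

face(N), move(1), strafe(right, 2)

key: cell and facing (now N) both changed — the 3 commands mix motion and turning
t0: (1, 2) facing S
t=1 face(N) ⇒ (1, 2) facing N
t=2 move(1) ⇒ (1, 3) facing N
t=3 strafe(right, 2) ⇒ (3, 3) facing N
uniquely the one of 729 3-step routes that fits.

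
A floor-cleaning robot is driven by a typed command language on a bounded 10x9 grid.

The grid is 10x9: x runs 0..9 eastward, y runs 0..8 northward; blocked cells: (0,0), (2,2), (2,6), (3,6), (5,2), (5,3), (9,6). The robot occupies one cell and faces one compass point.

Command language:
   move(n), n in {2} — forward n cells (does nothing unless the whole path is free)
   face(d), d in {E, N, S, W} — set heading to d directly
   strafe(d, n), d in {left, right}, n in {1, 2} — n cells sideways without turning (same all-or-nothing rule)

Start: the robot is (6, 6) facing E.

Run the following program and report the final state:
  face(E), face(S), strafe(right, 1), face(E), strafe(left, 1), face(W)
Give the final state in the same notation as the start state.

(5, 7) facing W

begin: (6, 6) facing E
1. face(E) → (6, 6) facing E
2. face(S) → (6, 6) facing S
3. strafe(right, 1) → (5, 6) facing S
4. face(E) → (5, 6) facing E
5. strafe(left, 1) → (5, 7) facing E
6. face(W) → (5, 7) facing W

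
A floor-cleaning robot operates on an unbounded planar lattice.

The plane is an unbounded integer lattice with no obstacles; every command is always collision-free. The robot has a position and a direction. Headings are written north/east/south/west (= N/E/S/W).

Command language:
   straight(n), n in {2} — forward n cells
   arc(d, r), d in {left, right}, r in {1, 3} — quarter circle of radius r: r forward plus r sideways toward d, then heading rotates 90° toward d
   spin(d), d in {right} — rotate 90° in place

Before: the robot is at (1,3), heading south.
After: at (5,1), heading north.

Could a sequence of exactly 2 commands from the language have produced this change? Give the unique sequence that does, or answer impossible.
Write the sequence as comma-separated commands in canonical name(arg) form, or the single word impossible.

arc(left, 3), arc(left, 1)

key: cell and facing (now N) both changed — the 2 commands mix motion and turning
t0: at (1,3), heading south
[1] after arc(left, 3): at (4,0), heading east
[2] after arc(left, 1): at (5,1), heading north
no other 2-command option fits: unique.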